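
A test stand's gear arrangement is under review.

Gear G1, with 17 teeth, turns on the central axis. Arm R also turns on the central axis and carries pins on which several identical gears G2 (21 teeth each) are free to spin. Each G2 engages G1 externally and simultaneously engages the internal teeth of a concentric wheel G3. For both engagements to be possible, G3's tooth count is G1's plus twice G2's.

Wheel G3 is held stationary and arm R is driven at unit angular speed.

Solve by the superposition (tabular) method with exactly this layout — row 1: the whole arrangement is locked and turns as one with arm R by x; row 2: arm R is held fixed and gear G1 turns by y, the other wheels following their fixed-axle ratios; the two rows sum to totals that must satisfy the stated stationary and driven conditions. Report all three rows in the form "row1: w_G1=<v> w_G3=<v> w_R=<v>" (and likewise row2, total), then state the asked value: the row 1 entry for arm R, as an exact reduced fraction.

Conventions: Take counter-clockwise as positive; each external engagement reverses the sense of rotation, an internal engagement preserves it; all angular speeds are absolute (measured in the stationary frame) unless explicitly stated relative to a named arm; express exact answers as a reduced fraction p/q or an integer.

row1: w_G1=1 w_G3=1 w_R=1
row2: w_G1=59/17 w_G3=-1 w_R=0
total: w_G1=76/17 w_G3=0 w_R=1
asked value: 1

recognized (axles ride arm R): planetary set, 17/21/59 teeth
row 1 (train locked, turned with arm): all members turn x
row 2 — arm fixed, fixed-axis ratios: sun y, ring −(17/59)·y, arm 0
boundary: total ω_ring = x − (17/59)·y = 0 and total ω_arm = x = 1  ⇒  y = 59/17, x = 1
row 2 ring = −(17/59)·59/17 = -1
totals (row 1 + row 2): sun 1 + 59/17 = 76/17, ring 1 + (-1) = 0, arm 1 + 0 = 1
asked cell (row1, arm) = 1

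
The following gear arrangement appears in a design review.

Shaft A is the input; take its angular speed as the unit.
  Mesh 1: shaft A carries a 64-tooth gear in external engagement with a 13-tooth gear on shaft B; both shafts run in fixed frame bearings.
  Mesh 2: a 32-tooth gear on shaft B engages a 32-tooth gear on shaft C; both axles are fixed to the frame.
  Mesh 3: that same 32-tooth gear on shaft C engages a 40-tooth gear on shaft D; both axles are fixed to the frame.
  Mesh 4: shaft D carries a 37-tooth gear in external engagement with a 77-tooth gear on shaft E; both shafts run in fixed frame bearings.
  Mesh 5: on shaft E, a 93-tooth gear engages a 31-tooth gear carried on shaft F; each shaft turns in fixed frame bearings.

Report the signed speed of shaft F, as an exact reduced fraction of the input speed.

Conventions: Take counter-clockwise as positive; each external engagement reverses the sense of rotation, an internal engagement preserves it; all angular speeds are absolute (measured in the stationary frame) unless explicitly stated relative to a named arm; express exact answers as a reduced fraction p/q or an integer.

5-mesh fixed-axis compound train (all bearings frame-fixed)
mesh 1 [64T→13T]: |ω|/ω_in = 1×64/13 = 64/13, sense flips to −
mesh 2 [32T→32T]: |ω|/ω_in = (64/13)×32/32 = 64/13, sense flips to +
mesh 3 [32T→40T]: |ω|/ω_in = (64/13)×32/40 = 256/65, sense flips to −
mesh 4 [37T→77T]: |ω|/ω_in = (256/65)×37/77 = 9472/5005, sense flips to +
mesh 5 [93T→31T]: |ω|/ω_in = (9472/5005)×93/31 = 28416/5005, sense flips to −
signed output speed (× input speed) = -28416/5005

-28416/5005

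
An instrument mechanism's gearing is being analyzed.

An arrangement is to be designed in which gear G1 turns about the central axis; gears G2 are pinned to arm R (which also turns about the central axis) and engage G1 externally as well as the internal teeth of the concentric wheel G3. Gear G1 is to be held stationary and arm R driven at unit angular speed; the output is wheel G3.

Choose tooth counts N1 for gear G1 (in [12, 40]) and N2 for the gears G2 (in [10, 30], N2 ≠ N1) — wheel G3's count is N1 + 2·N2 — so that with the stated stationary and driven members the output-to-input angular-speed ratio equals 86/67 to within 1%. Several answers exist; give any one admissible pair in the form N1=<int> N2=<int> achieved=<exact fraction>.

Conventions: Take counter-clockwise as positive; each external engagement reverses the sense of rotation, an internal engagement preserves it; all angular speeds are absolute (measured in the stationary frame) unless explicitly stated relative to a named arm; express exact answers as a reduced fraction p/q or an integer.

N1=19 N2=24 achieved=86/67

topology: planetary set — design target 86/67, arm = carrier (Willis)
Willis with ω_sun = 0: ω_ring/ω_arm = (N1+N3)/N3; set equal to 86/67  ⇒  N3/N1 = 1/(86/67 − 1) = 67/19
N3 = N1 + 2·N2  ⇒  N2/N1 = (N3/N1 − 1)/2 = (67/19 − 1)/2 = 24/19
smallest multiple with N1 ≥ 12 and N2 ≥ 10: k = 1  ⇒  N1 = 1·19 = 19, N2 = 1·24 = 24 (N1 ≤ 40, N2 ≤ 30, N2 ≠ N1 ✓), N3 = 19 + 2·24 = 67
check: (N1+N3)/N3 with N1 = 19, N3 = 67 gives 86/67; |achieved − target| = 0 ≤ 43/3350 ✓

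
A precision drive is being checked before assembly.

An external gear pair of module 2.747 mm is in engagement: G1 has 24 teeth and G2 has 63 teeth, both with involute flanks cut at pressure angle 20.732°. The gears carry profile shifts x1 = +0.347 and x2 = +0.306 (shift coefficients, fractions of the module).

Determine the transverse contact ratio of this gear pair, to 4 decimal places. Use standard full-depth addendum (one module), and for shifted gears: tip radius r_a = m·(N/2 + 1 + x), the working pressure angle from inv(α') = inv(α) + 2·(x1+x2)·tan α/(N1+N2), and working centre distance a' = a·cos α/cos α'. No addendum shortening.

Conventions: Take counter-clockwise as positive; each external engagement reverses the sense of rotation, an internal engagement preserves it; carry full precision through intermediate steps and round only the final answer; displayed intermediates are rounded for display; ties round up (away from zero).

single-mesh involute tooth geometry (24T engaging 63T at module 2.747)
base radii: r_b1 = 30.829465, r_b2 = 80.927344
tip radii: r_a1 = 36.664209, r_a2 = 90.118082
inv(α') = inv(20.732°) + 2·(+0.347+0.306)·tan α/(24+63) = 0.02234719  ⇒  α' = 22.77434°
a' = a·cos α / cos α' = 119.4945·cos 20.732°/cos 22.77434° = 121.206479
action lengths: √(r_a1²−r_b1²) = 19.844605, √(r_a2²−r_b2²) = 39.648879
base pitch p_b = π·m·cos α = 8.071135
CR = (19.844605 + 39.648879 − 121.206479·sin 22.77434°)/8.071135 = 1.557913
contact ratio ≈ 1.5579

1.5579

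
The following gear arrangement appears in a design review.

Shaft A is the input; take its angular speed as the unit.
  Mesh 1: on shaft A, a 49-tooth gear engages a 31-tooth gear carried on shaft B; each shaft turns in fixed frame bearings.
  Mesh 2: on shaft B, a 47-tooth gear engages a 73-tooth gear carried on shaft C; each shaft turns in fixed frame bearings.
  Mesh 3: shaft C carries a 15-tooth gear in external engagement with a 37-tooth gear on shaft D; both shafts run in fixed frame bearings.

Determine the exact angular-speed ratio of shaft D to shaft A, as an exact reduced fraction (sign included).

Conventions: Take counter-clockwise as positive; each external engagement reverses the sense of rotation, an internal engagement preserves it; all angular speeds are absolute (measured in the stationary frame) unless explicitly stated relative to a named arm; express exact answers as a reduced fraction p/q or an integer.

-34545/83731

class = fixed-axis compound train [3 meshes; 3 ratios multiply, 3 sense flips]
mesh 1 [49T→31T]: running ratio 49/31, sense −
mesh 2 [47T→73T]: running ratio 2303/2263, sense +
mesh 3 [15T→37T]: running ratio 34545/83731, sense −
ω_out/ω_in = -34545/83731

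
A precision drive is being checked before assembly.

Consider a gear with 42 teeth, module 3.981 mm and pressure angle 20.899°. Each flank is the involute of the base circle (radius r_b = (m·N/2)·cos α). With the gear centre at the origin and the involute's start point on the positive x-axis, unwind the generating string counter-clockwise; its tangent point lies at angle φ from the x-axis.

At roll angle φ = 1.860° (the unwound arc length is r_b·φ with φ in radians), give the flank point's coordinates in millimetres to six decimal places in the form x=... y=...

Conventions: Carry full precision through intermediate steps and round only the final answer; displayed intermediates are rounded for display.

class = single-mesh tooth geometry [base-circle involute, m = 3.981, 42T]
pitch radius r_p = m·N/2 = 3.981·42/2 = 83.601000
base radius r_b = r_p·cos α = 83.601000·cos 20.899° = 78.100949
roll angle φ = 1.860° = 0.03246312 rad
x = r_b·(cos φ + φ·sin φ) = 78.142091
y = r_b·(sin φ − φ·cos φ) = 0.000891

x=78.142091 y=0.000891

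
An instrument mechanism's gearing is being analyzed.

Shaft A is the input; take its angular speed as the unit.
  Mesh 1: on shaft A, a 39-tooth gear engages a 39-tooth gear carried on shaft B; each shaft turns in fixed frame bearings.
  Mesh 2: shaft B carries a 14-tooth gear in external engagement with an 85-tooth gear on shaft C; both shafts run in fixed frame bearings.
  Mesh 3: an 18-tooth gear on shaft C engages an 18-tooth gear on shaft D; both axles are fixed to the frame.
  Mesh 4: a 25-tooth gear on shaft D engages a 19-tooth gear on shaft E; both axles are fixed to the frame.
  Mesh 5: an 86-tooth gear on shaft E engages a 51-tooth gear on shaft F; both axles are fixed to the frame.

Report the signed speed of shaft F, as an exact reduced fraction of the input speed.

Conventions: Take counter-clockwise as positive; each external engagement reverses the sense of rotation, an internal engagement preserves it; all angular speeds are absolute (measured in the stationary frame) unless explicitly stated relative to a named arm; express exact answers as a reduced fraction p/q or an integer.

-6020/16473

5-mesh fixed-axis compound train (all bearings frame-fixed)
mesh 1 [39T→39T]: |ω|/ω_in = 1×39/39 = 1, sense flips to −
mesh 2 [14T→85T]: |ω|/ω_in = 1×14/85 = 14/85, sense flips to +
mesh 3 [18T→18T]: |ω|/ω_in = (14/85)×18/18 = 14/85, sense flips to −
mesh 4 [25T→19T]: |ω|/ω_in = (14/85)×25/19 = 70/323, sense flips to +
mesh 5 [86T→51T]: |ω|/ω_in = (70/323)×86/51 = 6020/16473, sense flips to −
signed output speed (× input speed) = -6020/16473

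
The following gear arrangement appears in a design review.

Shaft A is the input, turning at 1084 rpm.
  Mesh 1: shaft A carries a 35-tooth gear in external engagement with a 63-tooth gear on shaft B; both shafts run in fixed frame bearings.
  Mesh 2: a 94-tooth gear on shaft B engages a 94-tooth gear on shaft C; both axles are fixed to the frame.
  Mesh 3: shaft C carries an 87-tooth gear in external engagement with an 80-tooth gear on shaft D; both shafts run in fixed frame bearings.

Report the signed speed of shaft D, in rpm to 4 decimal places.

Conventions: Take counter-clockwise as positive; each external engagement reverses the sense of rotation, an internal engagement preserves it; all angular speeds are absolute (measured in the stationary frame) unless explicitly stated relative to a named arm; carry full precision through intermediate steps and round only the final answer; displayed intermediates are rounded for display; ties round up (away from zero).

topology: fixed-axis compound train — 3 meshes, A→D
mesh 1 [35T→63T]: ω = 1084.0000×35/63 = 602.2222 rpm, sense flips to −
mesh 2 [94T→94T]: ω = 602.2222×94/94 = 602.2222 rpm, sense flips to +
mesh 3 [87T→80T]: ω = 602.2222×87/80 = 654.9167 rpm, sense flips to −
signed output speed = -654.9167 rpm

-654.9167 rpm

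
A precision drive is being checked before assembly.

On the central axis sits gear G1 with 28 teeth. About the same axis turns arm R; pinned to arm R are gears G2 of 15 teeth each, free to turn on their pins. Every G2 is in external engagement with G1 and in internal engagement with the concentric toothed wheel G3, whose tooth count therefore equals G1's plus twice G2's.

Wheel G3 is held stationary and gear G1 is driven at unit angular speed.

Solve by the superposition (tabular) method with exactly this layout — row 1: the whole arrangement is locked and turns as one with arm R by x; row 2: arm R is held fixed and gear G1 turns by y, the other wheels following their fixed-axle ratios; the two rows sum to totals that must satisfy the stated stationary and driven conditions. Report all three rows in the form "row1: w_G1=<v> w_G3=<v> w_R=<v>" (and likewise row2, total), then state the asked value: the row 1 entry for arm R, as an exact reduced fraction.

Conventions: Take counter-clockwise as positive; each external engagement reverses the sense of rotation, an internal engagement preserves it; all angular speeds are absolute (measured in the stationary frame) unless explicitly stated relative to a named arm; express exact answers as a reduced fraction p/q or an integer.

row1: w_G1=14/43 w_G3=14/43 w_R=14/43
row2: w_G1=29/43 w_G3=-14/43 w_R=0
total: w_G1=1 w_G3=0 w_R=14/43
asked value: 14/43

topology: planetary set — G1 28T / G2 15T / G3 58T, arm = carrier (Willis)
row 1 — lock + rotate with arm: ω_sun = ω_ring = ω_arm = x
row 2 — arm fixed, fixed-axis ratios: sun y, ring −(28/58)·y, arm 0
boundary: total ω_ring = x − (28/58)·y = 0 and total ω_sun = x + y = 1  ⇒  y = 29/43, x = 14/43
row 2 ring = −(28/58)·29/43 = -14/43
totals (row 1 + row 2): sun 14/43 + 29/43 = 1, ring 14/43 + (-14/43) = 0, arm 14/43 + 0 = 14/43
asked cell (row1, arm) = 14/43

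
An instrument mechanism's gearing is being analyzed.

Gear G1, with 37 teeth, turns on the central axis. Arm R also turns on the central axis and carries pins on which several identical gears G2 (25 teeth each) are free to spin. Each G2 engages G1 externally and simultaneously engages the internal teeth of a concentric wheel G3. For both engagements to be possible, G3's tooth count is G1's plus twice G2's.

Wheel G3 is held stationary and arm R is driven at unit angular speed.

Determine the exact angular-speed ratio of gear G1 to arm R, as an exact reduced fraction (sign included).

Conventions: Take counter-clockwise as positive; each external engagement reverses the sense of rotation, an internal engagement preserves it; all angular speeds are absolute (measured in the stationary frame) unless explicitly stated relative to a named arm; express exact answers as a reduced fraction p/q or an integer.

topology: planetary set — G1 37T / G2 25T / G3 87T, arm = carrier (Willis)
ring teeth: 37 + 2·25 = 87
37(ω_sun−ω_arm) = −87(ω_ring−ω_arm),  ω_ring = 0, ω_arm = 1
ω_sun = 1 − (87/37)(0−1) = 124/37
ω_out/ω_in = 124/37

124/37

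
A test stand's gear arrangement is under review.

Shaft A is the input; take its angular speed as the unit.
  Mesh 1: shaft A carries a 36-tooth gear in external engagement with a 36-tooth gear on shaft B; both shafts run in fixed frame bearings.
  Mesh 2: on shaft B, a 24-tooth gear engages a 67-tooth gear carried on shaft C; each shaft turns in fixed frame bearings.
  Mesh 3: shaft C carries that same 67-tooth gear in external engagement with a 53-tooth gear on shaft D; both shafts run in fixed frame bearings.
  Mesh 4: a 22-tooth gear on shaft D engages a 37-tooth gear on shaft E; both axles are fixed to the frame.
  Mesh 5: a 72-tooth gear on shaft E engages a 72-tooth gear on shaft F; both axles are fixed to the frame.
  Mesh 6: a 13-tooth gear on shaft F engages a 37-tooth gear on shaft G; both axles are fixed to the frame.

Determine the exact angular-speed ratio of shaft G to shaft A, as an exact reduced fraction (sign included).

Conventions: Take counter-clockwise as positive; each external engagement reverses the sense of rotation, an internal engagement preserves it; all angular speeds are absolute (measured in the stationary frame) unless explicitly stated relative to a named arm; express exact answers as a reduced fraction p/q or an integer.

6864/72557

class = fixed-axis compound train [6 meshes; 6 ratios multiply, 6 sense flips]
mesh 1 [36T→36T]: running ratio 1, sense −
mesh 2 [24T→67T]: running ratio 24/67, sense +
mesh 3 [67T→53T]: running ratio 24/53, sense −
mesh 4 [22T→37T]: running ratio 528/1961, sense +
mesh 5 [72T→72T]: running ratio 528/1961, sense −
mesh 6 [13T→37T]: running ratio 6864/72557, sense +
ω_out/ω_in = 6864/72557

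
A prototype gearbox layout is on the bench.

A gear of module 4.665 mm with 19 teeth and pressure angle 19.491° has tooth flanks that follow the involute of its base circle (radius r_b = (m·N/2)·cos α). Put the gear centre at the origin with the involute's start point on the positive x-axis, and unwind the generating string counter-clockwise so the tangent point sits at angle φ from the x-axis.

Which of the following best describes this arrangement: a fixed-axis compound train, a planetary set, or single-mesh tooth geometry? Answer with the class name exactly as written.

single-mesh tooth geometry

recognized (one wheel, involute flank): single-mesh tooth geometry, m = 4.665, N = 19
classification: single-mesh tooth geometry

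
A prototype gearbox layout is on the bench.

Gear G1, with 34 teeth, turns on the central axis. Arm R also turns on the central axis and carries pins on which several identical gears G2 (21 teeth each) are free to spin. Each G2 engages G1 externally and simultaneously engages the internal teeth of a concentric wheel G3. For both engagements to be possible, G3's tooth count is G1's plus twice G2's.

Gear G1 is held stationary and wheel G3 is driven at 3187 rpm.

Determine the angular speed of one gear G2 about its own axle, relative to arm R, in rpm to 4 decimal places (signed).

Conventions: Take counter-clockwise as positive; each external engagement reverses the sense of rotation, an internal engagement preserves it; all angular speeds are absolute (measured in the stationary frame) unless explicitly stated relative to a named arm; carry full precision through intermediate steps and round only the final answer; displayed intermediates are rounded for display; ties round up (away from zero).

+3565.0251 rpm

topology: planetary set — G1 34T / G2 21T / G3 76T, arm = carrier (Willis)
normalise by the input: solve with ω_ring = 1, then scale by 3187 rpm
ring teeth: 34 + 2·21 = 76
34(ω_sun−ω_arm) = −76(ω_ring−ω_arm),  ω_sun = 0, ω_ring = 1
34(0−ω_arm) = −76(1−ω_arm)  ⇒  110·ω_arm = 76  ⇒  ω_arm = 38/55
sun–planet mesh: 34·(0−38/55) = −21·(ω_p−ω_arm)  ⇒  ω_p−ω_arm = 1292/1155
scale: ω_p−ω_arm = 1292/1155 × 3187 rpm = +3565.0251 rpm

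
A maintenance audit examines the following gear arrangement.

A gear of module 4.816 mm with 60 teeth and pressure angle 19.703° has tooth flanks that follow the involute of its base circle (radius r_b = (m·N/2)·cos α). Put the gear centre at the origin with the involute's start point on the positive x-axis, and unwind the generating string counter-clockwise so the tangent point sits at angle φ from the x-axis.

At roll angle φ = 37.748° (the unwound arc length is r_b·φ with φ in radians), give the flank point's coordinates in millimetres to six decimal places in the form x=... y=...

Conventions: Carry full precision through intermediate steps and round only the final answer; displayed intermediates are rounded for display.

x=162.414374 y=12.411661

topology: single-mesh involute geometry — m = 4.816, N = 60
pitch radius r_p = m·N/2 = 4.816·60/2 = 144.480000
base radius r_b = r_p·cos α = 144.480000·cos 19.703° = 136.021114
roll angle φ = 37.748° = 0.65882689 rad
x = r_b·(cos φ + φ·sin φ) = 162.414374
y = r_b·(sin φ − φ·cos φ) = 12.411661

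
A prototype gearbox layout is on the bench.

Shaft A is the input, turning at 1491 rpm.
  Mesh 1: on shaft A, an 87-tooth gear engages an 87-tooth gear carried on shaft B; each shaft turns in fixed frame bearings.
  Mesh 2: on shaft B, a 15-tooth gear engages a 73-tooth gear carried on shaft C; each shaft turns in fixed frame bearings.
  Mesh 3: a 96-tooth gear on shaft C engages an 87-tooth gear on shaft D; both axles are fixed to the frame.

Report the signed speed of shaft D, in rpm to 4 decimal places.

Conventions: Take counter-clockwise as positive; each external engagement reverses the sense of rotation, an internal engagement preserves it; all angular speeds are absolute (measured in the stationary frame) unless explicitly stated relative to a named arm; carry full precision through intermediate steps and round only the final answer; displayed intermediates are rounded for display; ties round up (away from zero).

-338.0633 rpm

class = fixed-axis compound train [3 meshes; 3 ratios multiply, 3 sense flips]
mesh 1 [87T→87T]: ω = 1491.0000×87/87 = 1491.0000 rpm, sense flips to −
mesh 2 [15T→73T]: ω = 1491.0000×15/73 = 306.3699 rpm, sense flips to +
mesh 3 [96T→87T]: ω = 306.3699×96/87 = 338.0633 rpm, sense flips to −
signed output speed = -338.0633 rpm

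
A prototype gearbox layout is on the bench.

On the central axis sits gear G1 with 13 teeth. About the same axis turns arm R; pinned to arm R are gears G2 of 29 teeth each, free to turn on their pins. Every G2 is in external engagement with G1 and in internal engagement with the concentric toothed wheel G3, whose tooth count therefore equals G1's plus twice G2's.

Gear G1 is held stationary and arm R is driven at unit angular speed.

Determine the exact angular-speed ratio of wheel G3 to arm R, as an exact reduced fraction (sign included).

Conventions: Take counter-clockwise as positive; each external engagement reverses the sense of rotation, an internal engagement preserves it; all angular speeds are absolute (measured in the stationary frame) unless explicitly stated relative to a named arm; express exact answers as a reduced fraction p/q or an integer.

84/71

topology: planetary set — G1 13T / G2 29T / G3 71T, arm = carrier (Willis)
ring teeth: 13 + 2·29 = 71
13(ω_sun−ω_arm) = −71(ω_ring−ω_arm),  ω_sun = 0, ω_arm = 1
ω_ring = 1 − (13/71)(0−1) = 84/71
ω_out/ω_in = 84/71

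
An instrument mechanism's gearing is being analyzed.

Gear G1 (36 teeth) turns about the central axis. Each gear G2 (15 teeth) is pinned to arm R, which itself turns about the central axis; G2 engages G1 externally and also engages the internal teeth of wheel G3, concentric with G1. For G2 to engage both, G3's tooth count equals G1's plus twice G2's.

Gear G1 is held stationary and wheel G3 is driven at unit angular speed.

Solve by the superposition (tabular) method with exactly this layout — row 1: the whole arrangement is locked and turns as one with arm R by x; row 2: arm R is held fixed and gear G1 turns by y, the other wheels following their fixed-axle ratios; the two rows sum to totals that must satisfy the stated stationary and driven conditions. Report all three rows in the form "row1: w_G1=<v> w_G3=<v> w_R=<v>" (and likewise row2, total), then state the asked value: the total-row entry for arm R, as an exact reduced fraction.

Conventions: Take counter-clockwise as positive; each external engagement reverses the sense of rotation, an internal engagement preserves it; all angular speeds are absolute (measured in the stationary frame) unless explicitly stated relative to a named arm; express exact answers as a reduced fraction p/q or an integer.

row1: w_G1=11/17 w_G3=11/17 w_R=11/17
row2: w_G1=-11/17 w_G3=6/17 w_R=0
total: w_G1=0 w_G3=1 w_R=11/17
asked value: 11/17

planetary set (36T centre, 15T on arm, 66T internal) — Willis relation
row 1 (train locked, turned with arm): all members turn x
row 2 (arm held, sun turns y): ω_ring = −(36/66)·y, ω_arm = 0
boundary: total ω_sun = x + y = 0 and total ω_ring = x − (36/66)·y = 1  ⇒  y = -11/17, x = 11/17
row 2 ring = −(36/66)·(-11/17) = 6/17
totals (row 1 + row 2): sun 11/17 + (-11/17) = 0, ring 11/17 + 6/17 = 1, arm 11/17 + 0 = 11/17
asked cell (total, arm) = 11/17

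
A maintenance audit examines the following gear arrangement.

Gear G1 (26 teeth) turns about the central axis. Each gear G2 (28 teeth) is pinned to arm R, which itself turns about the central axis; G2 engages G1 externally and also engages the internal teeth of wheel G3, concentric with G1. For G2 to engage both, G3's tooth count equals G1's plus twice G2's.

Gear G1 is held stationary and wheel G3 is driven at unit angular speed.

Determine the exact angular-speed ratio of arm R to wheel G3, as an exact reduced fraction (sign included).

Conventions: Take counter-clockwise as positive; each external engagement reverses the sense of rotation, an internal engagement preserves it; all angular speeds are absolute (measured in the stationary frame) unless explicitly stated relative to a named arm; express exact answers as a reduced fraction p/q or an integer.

41/54

recognized (axles ride arm R): planetary set, 26/28/82 teeth
ring teeth: 26 + 2·28 = 82
26(ω_sun−ω_arm) = −82(ω_ring−ω_arm),  ω_sun = 0, ω_ring = 1
26(0−ω_arm) = −82(1−ω_arm)  ⇒  108·ω_arm = 82  ⇒  ω_arm = 41/54
ω_out/ω_in = 41/54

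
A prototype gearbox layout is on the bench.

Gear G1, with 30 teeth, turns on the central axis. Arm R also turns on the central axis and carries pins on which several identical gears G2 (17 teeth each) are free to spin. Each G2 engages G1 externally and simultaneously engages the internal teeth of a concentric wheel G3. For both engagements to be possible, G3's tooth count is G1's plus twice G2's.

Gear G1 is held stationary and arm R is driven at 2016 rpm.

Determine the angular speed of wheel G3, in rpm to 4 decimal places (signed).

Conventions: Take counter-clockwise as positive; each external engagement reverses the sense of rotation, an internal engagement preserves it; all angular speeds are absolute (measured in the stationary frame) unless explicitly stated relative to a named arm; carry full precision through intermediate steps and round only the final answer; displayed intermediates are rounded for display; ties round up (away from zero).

topology: planetary set — G1 30T / G2 17T / G3 64T, arm = carrier (Willis)
normalise by the input: solve with ω_arm = 1, then scale by 2016 rpm
ring teeth: 30 + 2·17 = 64
30(ω_sun−ω_arm) = −64(ω_ring−ω_arm),  ω_sun = 0, ω_arm = 1
ω_ring = 1 − (30/64)(0−1) = 47/32
scale: ω_ring = 47/32 × 2016 rpm = +2961.0000 rpm

+2961.0000 rpm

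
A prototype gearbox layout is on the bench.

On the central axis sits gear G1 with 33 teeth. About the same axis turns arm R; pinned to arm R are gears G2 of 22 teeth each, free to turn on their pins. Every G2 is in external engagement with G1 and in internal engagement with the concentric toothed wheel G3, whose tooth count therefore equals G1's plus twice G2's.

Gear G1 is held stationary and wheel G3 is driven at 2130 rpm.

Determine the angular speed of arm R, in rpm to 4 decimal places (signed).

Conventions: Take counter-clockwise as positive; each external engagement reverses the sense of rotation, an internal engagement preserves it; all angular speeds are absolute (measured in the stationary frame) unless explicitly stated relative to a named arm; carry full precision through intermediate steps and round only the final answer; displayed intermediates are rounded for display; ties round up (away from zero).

+1491.0000 rpm

recognized (axles ride arm R): planetary set, 33/22/77 teeth
normalise by the input: solve with ω_ring = 1, then scale by 2130 rpm
ring teeth: 33 + 2·22 = 77
33(ω_sun−ω_arm) = −77(ω_ring−ω_arm),  ω_sun = 0, ω_ring = 1
33(0−ω_arm) = −77(1−ω_arm)  ⇒  110·ω_arm = 77  ⇒  ω_arm = 7/10
scale: ω_arm = 7/10 × 2130 rpm = +1491.0000 rpm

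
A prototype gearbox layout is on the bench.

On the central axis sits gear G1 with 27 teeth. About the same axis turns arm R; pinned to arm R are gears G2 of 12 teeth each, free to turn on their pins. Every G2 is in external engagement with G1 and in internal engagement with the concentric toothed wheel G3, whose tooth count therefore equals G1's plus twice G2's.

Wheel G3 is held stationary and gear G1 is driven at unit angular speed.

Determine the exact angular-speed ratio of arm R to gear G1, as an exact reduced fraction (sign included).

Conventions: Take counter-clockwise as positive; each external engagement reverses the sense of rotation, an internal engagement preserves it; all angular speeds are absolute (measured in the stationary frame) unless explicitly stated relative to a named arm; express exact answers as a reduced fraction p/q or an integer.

planetary set (27T centre, 12T on arm, 51T internal) — Willis relation
ring teeth: 27 + 2·12 = 51
27(ω_sun−ω_arm) = −51(ω_ring−ω_arm),  ω_ring = 0, ω_sun = 1
27(1−ω_arm) = −51(0−ω_arm)  ⇒  78·ω_arm = 27  ⇒  ω_arm = 9/26
ω_out/ω_in = 9/26

9/26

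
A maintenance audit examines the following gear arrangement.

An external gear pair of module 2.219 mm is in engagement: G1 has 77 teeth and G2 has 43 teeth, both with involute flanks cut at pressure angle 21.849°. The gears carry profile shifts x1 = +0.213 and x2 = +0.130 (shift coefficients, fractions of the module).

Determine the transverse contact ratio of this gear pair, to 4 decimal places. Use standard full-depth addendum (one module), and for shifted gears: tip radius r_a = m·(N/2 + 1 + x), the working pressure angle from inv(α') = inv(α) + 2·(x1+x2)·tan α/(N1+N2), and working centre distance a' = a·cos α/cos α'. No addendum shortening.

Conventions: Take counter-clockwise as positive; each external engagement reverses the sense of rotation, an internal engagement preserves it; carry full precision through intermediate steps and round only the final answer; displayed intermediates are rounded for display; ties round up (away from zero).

1.6382

topology: single-mesh involute geometry — m = 2.219, 77T/43T pair
base radii: r_b1 = 79.294775, r_b2 = 44.281498
tip radii: r_a1 = 88.123147, r_a2 = 50.215970
inv(α') = inv(21.849°) + 2·(+0.213+0.130)·tan α/(77+43) = 0.02191902  ⇒  α' = 22.63420°
a' = a·cos α / cos α' = 133.1400·cos 21.849°/cos 22.63420° = 133.888258
action lengths: √(r_a1²−r_b1²) = 38.445126, √(r_a2²−r_b2²) = 23.681060
base pitch p_b = π·m·cos α = 6.470439
CR = (38.445126 + 23.681060 − 133.888258·sin 22.63420°)/6.470439 = 1.638186
contact ratio ≈ 1.6382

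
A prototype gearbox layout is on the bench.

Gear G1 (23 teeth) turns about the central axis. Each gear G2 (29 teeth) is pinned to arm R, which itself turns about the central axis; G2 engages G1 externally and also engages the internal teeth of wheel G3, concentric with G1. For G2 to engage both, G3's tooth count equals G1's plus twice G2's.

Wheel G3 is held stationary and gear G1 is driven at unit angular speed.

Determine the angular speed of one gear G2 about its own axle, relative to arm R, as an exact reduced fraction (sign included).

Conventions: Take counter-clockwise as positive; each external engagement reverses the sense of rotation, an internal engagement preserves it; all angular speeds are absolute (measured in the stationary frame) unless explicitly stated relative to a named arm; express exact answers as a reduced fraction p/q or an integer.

-1863/3016

topology: planetary set — G1 23T / G2 29T / G3 81T, arm = carrier (Willis)
ring teeth: 23 + 2·29 = 81
23(ω_sun−ω_arm) = −81(ω_ring−ω_arm),  ω_ring = 0, ω_sun = 1
23(1−ω_arm) = −81(0−ω_arm)  ⇒  104·ω_arm = 23  ⇒  ω_arm = 23/104
sun–planet mesh: 23·(1−23/104) = −29·(ω_p−ω_arm)  ⇒  ω_p−ω_arm = -1863/3016
exact speed ratio = -1863/3016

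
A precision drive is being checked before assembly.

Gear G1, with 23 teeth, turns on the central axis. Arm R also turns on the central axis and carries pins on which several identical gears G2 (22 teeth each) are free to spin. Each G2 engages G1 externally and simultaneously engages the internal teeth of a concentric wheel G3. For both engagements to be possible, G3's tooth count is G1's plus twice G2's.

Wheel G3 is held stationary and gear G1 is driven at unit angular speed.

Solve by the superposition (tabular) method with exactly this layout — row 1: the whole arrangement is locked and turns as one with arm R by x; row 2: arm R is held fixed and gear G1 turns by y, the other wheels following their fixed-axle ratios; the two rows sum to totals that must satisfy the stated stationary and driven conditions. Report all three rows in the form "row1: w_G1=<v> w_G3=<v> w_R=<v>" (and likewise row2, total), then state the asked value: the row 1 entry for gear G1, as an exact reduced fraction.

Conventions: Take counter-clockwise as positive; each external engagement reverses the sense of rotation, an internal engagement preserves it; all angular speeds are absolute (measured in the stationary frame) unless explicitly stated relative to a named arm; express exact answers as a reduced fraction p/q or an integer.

row1: w_G1=23/90 w_G3=23/90 w_R=23/90
row2: w_G1=67/90 w_G3=-23/90 w_R=0
total: w_G1=1 w_G3=0 w_R=23/90
asked value: 23/90

topology: planetary set — G1 23T / G2 22T / G3 67T, arm = carrier (Willis)
superposition row 1 [locked train]: every member turns x
row 2: sun turns y, ring = −(23/67)·y, arm 0
boundary: total ω_ring = x − (23/67)·y = 0 and total ω_sun = x + y = 1  ⇒  y = 67/90, x = 23/90
row 2 ring = −(23/67)·67/90 = -23/90
totals (row 1 + row 2): sun 23/90 + 67/90 = 1, ring 23/90 + (-23/90) = 0, arm 23/90 + 0 = 23/90
asked cell (row1, sun) = 23/90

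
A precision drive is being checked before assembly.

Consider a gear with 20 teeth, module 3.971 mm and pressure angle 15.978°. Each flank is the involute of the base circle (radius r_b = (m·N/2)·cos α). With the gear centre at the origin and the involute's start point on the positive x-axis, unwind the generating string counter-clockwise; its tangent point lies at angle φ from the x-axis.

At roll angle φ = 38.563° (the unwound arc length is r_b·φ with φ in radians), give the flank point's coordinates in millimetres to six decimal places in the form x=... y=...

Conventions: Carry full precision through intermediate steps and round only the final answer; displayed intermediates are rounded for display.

x=45.867827 y=3.706893

recognized (one wheel, involute flank): single-mesh tooth geometry, m = 3.971, N = 20
pitch radius r_p = m·N/2 = 3.971·20/2 = 39.710000
base radius r_b = r_p·cos α = 39.710000·cos 15.978° = 38.175902
roll angle φ = 38.563° = 0.67305132 rad
x = r_b·(cos φ + φ·sin φ) = 45.867827
y = r_b·(sin φ − φ·cos φ) = 3.706893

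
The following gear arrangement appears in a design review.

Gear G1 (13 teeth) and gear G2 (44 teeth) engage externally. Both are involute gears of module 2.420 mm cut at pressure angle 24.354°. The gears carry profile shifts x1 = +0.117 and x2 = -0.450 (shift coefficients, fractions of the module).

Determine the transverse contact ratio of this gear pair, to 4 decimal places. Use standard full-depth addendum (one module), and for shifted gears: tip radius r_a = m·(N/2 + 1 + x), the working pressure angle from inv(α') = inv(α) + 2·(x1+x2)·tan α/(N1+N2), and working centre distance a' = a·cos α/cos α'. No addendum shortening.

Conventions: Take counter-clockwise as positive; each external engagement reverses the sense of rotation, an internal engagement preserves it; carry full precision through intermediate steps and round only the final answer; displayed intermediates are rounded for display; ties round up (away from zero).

single-mesh involute tooth geometry (13T engaging 44T at module 2.420)
base radii: r_b1 = 14.330266, r_b2 = 48.502440
tip radii: r_a1 = 18.433140, r_a2 = 54.571000
inv(α') = inv(24.354°) + 2·(+0.117-0.450)·tan α/(13+44) = 0.02230604  ⇒  α' = 22.76096°
a' = a·cos α / cos α' = 68.9700·cos 24.354°/cos 22.76096° = 68.138886
action lengths: √(r_a1²−r_b1²) = 11.594141, √(r_a2²−r_b2²) = 25.010145
base pitch p_b = π·m·cos α = 6.926132
CR = (11.594141 + 25.010145 − 68.138886·sin 22.76096°)/6.926132 = 1.478778
contact ratio ≈ 1.4788

1.4788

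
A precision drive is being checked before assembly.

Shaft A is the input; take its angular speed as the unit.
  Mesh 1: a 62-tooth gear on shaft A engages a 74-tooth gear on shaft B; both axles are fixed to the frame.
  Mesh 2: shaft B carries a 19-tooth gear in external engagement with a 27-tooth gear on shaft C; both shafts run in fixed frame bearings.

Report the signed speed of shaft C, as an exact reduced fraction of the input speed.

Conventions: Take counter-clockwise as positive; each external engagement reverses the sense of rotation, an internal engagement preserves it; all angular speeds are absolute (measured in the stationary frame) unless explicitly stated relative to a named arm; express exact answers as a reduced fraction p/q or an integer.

589/999

2-mesh fixed-axis compound train (all bearings frame-fixed)
mesh 1 [62T→74T]: |ω|/ω_in = 1×62/74 = 31/37, sense flips to −
mesh 2 [19T→27T]: |ω|/ω_in = (31/37)×19/27 = 589/999, sense flips to +
signed output speed (× input speed) = 589/999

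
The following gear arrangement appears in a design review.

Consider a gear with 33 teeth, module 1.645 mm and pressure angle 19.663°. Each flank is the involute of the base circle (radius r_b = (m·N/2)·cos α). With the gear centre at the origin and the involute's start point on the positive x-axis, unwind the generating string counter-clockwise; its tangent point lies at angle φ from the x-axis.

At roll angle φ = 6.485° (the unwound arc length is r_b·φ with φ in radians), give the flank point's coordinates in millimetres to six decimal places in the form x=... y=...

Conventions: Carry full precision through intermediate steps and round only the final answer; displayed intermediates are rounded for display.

x=25.722963 y=0.012338

recognized (one wheel, involute flank): single-mesh tooth geometry, m = 1.645, N = 33
pitch radius r_p = m·N/2 = 1.645·33/2 = 27.142500
base radius r_b = r_p·cos α = 27.142500·cos 19.663° = 25.559767
roll angle φ = 6.485° = 0.11318460 rad
x = r_b·(cos φ + φ·sin φ) = 25.722963
y = r_b·(sin φ − φ·cos φ) = 0.012338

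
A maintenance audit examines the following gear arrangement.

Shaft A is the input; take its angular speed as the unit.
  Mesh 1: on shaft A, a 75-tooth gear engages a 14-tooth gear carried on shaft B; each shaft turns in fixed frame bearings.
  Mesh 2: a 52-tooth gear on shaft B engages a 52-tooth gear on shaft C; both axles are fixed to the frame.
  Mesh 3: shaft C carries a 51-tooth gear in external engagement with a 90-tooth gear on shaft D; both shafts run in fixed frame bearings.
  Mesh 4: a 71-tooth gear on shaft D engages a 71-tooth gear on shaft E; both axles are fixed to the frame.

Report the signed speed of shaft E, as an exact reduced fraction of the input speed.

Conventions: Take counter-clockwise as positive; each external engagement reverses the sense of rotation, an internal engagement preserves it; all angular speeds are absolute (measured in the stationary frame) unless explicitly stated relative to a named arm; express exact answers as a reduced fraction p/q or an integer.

4-mesh fixed-axis compound train (all bearings frame-fixed)
mesh 1 [75T→14T]: |ω|/ω_in = 1×75/14 = 75/14, sense flips to −
mesh 2 [52T→52T]: |ω|/ω_in = (75/14)×52/52 = 75/14, sense flips to +
mesh 3 [51T→90T]: |ω|/ω_in = (75/14)×51/90 = 85/28, sense flips to −
mesh 4 [71T→71T]: |ω|/ω_in = (85/28)×71/71 = 85/28, sense flips to +
signed output speed (× input speed) = 85/28

85/28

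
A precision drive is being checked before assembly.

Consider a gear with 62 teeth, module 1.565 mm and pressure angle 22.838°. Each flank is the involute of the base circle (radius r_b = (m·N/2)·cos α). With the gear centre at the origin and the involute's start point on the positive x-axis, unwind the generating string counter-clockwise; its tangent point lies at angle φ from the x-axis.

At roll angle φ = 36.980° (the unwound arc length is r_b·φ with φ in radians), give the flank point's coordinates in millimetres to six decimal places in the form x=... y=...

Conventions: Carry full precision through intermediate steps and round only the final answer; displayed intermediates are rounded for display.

recognized (one wheel, involute flank): single-mesh tooth geometry, m = 1.565, N = 62
pitch radius r_p = m·N/2 = 1.565·62/2 = 48.515000
base radius r_b = r_p·cos α = 48.515000·cos 22.838° = 44.711712
roll angle φ = 36.980° = 0.64542276 rad
x = r_b·(cos φ + φ·sin φ) = 53.076857
y = r_b·(sin φ − φ·cos φ) = 3.842664

x=53.076857 y=3.842664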